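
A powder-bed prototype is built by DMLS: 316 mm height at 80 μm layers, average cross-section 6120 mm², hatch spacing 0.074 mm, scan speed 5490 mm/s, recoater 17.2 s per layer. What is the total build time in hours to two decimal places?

Layer count = ceil(316 / 0.08) = 3950.
Per-layer scan distance = 6120 / 0.074, so 82702.7 mm.
Scan time per layer: 82702.7 / 5490 → 15.0642 s.
Time per layer: 15.0642 + 17.2 → 32.2642 s.
3950 layers × 32.2642 s/layer = 127443.59 s, i.e. 35.40 hours.

35.40 hours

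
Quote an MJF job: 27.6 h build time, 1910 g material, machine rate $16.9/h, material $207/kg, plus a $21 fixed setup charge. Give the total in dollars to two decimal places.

Machine-time cost = 16.9 × 27.6 = $466.44.
Feedstock cost = 207 × 1910/1000, so $395.37.
Total = 466.44 + 395.37 + 21 = $882.81.

$882.81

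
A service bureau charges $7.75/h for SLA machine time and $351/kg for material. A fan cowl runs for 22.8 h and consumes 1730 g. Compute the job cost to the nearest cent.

$783.93

Machine-time cost = 7.75 × 22.8 = $176.70.
Material charge = 351 × 1730/1000, so $607.23.
Job cost: 176.70 + 607.23 = $783.93.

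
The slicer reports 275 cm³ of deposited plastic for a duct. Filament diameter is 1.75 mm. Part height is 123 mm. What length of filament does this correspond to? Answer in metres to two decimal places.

Cross-section of 1.75 mm filament: π·(1.75/2)² = 2.4053 mm².
Length = 275 cm³ / 2.4053 mm² = 275000 / 2.4053 = 114330.85 mm = 114.33 m.

114.33 m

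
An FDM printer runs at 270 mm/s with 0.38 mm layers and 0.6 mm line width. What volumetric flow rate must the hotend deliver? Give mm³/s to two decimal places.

Extrusion cross-section = 0.38 × 0.6 = 0.228 mm².
Volumetric flow = 270 × 0.228 = 61.56 mm³/s.

61.56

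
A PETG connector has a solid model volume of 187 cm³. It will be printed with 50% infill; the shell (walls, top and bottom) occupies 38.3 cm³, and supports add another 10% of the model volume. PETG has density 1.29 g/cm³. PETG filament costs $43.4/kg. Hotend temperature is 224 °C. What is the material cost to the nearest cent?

Infill region: 187 − 38.3 → 148.7 cm³.
Infill volume = 0.50 × 148.7 = 74.35 cm³.
Support: 0.10 × 187 → 18.7 cm³.
Total extruded: 38.3 + 74.35 + 18.7 → 131.35 cm³.
Mass = 131.35 × 1.29, so 169.4415 g.
At $43.4/kg: 169.4415/1000 × 43.4 = $7.35.

$7.35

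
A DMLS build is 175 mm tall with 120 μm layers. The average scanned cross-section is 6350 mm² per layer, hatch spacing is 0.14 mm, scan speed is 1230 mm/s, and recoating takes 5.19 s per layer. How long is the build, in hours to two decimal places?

17.05 hours

Layers = ⌈175/0.12⌉ = 1459.
Hatch length per layer = 6350 / 0.14, so 45357.1 mm.
Per-layer scan time: 45357.1 / 1230 → 36.8757 s.
Time per layer = 36.8757 + 5.19, so 42.0657 s.
1459 layers × 42.0657 s/layer = 61373.8563 s, i.e. 17.05 hours.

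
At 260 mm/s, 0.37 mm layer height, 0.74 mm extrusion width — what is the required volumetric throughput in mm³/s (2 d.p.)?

71.19

Extrusion cross-section: 0.37 × 0.74 → 0.2738 mm².
Q = v·A = 260 × 0.2738 = 71.19 mm³/s.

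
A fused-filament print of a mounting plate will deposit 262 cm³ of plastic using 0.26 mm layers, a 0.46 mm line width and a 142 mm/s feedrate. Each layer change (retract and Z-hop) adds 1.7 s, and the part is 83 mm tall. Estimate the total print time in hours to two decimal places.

4.44 hours

Line area = 0.26 × 0.46, so 0.1196 mm².
Total extruded path = 262000/0.1196 = 2190635.5 mm.
Extrusion time: 2190635.5 / 142 → 15427 s.
Layer count = ceil(83 / 0.26) = 320.
Z-hop total = 320 × 1.7 = 544 s.
Total = 15427 + 544 = 15971 s = 4.44 hours.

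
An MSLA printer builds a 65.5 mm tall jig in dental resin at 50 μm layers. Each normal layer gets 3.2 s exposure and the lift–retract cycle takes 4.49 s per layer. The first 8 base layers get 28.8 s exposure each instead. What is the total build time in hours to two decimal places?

Layers = ⌈65.5/0.05⌉ = 1310.
Base layers = 8 × (28.8 + 4.49) = 266.32 s.
Normal layers: 1302 × (3.2 + 4.49) → 10012.38 s.
Sum: 266.32 + 10012.38 = 10278.7 s → 2.86 hours.

2.86 hours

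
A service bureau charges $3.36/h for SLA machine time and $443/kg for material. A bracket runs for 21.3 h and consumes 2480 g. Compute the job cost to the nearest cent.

$1170.21

Machine-time cost = 3.36 × 21.3, so $71.568.
Material cost: 443 × 2480/1000 → $1098.64.
Total = 71.568 + 1098.64 = 1170.208 ≈ $1170.21.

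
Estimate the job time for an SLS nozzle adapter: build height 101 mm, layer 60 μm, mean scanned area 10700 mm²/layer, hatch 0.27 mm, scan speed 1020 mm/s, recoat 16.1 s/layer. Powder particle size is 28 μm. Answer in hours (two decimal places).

25.71 hours

Layers = ⌈101/0.06⌉ = 1684.
Per-layer scan distance = 10700 / 0.27, so 39629.6 mm.
Per-layer scan time = 39629.6 / 1020, so 38.8525 s.
Time per layer: 38.8525 + 16.1 → 54.9525 s.
Build time = 1684 × 54.9525 = 92540.01 s = 25.71 hours.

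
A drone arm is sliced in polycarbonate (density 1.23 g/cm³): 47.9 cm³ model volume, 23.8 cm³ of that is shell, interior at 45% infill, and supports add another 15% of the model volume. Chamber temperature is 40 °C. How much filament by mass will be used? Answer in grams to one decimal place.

51.5 g

Infill region: 47.9 − 23.8 → 24.1 cm³.
Infill volume = 0.45 × 24.1 = 10.845 cm³.
Support = 0.15 × 47.9, so 7.185 cm³.
Total extruded = 23.8 + 10.845 + 7.185, so 41.83 cm³.
Mass: 41.83 × 1.23 → 51.4509 g.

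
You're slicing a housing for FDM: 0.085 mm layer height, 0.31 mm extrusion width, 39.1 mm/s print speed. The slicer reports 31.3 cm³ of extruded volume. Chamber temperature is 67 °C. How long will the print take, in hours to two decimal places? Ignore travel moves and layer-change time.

Bead cross-section = 0.085 × 0.31 = 0.02635 mm².
Total extruded path = 31300/0.02635 = 1187855.8 mm.
Print-move time: 1187855.8 / 39.1 → 30379.9 s.
Converting: 30379.9 s = 8.44 hours.

8.44 hours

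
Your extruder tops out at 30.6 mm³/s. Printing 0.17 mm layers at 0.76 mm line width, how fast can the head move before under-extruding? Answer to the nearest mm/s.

Extrusion cross-section: 0.17 × 0.76 → 0.1292 mm².
Max speed = 30.6 / 0.1292 = 236.84 ≈ 237 mm/s.

237 mm/s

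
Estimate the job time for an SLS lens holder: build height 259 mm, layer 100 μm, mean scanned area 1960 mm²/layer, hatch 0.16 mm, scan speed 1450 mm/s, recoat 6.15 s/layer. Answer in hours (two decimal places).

Layers = ⌈259/0.1⌉ = 2590.
Scan path per layer = 1960 / 0.16 = 12250 mm.
Per-layer scan time: 12250 / 1450 → 8.4483 s.
Layer cycle: 8.4483 + 6.15 → 14.5983 s.
Total: 2590 × 14.5983 s = 37809.597 s → 10.50 hours.

10.50 hours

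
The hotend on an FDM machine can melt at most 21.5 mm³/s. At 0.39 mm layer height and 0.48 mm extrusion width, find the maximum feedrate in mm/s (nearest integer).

Extrusion cross-section = 0.39 × 0.48, so 0.1872 mm².
v_max = Q/A = 21.5/0.1872 = 114.85 mm/s → 115 mm/s.

115 mm/s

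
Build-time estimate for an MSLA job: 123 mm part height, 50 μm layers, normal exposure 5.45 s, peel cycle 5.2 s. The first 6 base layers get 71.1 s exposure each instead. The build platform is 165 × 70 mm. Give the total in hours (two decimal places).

7.39 hours

Layer count = ceil(123 / 0.05) = 2460.
Burn-in layers: 6 × (71.1 + 5.2) → 457.8 s.
Remaining layers = 2454 × (5.45 + 5.2) = 26135.1 s.
Sum: 457.8 + 26135.1 = 26592.9 s → 7.39 hours.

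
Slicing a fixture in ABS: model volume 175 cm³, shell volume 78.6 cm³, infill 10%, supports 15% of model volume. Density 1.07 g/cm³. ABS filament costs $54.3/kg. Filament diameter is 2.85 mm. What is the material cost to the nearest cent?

Infill region = 175 − 78.6 = 96.4 cm³.
Infill deposited = 0.10 × 96.4 = 9.64 cm³.
Support: 0.15 × 175 → 26.25 cm³.
Total extruded = 78.6 + 9.64 + 26.25, so 114.49 cm³.
Mass = 114.49 × 1.07 = 122.5043 g.
Cost = 122.5043 g / 1000 × $54.3/kg = $6.65.

$6.65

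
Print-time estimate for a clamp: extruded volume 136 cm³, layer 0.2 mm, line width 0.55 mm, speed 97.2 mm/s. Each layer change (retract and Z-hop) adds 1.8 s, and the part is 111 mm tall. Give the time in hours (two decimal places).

Bead cross-section = 0.2 × 0.55 = 0.11 mm².
Total extruded path = 136000/0.11 = 1236363.6 mm.
Print-move time: 1236363.6 / 97.2 → 12719.8 s.
Layers = ⌈111/0.2⌉ = 555.
Z-hop total = 555 × 1.8, so 999 s.
Total = 12719.8 + 999 = 13718.8 s = 3.81 hours.

3.81 hours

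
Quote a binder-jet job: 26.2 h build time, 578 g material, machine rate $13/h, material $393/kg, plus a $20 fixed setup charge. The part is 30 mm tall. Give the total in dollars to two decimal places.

$587.75

Time charge: 13 × 26.2 → $340.60.
Material cost: 393 × 578/1000 → $227.154.
Adding setup: 340.60 + 227.154 + 20 → 587.754 ≈ $587.75.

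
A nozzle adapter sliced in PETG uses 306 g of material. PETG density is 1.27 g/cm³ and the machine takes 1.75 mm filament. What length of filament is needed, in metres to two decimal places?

Extruded volume: 306/1.27 = 240.9449 cm³ (240944.9 mm³).
Filament cross-section = π × (1.75/2)² = 2.4053 mm².
Length = 240944.9 / 2.4053 = 100172.49 mm = 100.17 m.

100.17 m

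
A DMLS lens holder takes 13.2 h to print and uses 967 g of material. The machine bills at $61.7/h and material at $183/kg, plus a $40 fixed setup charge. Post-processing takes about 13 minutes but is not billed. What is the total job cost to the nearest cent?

$1031.40

Time charge: 61.7 × 13.2 → $814.44.
Material cost = 183 × 967/1000, so $176.961.
Adding setup: 814.44 + 176.961 + 40 → 1031.401 ≈ $1031.40.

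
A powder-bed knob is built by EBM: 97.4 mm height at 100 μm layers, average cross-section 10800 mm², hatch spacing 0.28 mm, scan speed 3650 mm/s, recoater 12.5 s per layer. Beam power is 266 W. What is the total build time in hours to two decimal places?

6.24 hours

Number of layers: 97.4 / 0.1 → 974 (rounded up).
Scan path per layer = 10800 / 0.28, so 38571.4 mm.
Beam time per layer = 38571.4 / 3650, so 10.5675 s.
Time per layer = 10.5675 + 12.5, so 23.0675 s.
Total: 974 × 23.0675 s = 22467.745 s → 6.24 hours.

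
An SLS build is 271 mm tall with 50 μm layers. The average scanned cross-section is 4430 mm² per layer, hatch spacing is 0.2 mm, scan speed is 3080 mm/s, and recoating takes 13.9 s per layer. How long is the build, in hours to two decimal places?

Number of layers: 271 / 0.05 → 5420 (rounded up).
Scan path per layer = 4430 / 0.2 = 22150 mm.
Scan time per layer: 22150 / 3080 → 7.1916 s.
Per-layer time: 7.1916 + 13.9 → 21.0916 s.
Total: 5420 × 21.0916 s = 114316.472 s → 31.75 hours.

31.75 hours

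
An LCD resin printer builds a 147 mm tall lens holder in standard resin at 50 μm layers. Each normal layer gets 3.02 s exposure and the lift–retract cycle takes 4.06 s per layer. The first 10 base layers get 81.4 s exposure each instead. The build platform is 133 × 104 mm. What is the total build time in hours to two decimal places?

Layers = ⌈147/0.05⌉ = 2940.
Bottom layers: 10 × (81.4 + 4.06) → 854.6 s.
Regular layers = 2930 × (3.02 + 4.06), so 20744.4 s.
Total = 854.6 + 20744.4 = 21599 s = 6.00 hours.

6.00 hours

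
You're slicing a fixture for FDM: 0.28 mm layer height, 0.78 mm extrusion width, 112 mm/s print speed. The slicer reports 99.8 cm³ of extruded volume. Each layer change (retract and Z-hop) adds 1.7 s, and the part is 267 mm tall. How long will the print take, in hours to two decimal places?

Extrusion cross-section: 0.28 × 0.78 → 0.2184 mm².
Toolpath length = 99.8 cm³ / 0.2184 mm² = 99800 / 0.2184 = 456959.7 mm.
Time extruding = 456959.7 / 112, so 4080 s.
Layer count = ceil(267 / 0.28) = 954.
Layer-change overhead = 954 × 1.7, so 1621.8 s.
Total = 4080 + 1621.8 = 5701.8 s = 1.58 hours.

1.58 hours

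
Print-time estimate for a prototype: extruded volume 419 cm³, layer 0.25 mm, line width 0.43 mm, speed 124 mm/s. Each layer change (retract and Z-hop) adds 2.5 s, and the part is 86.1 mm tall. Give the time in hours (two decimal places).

8.97 hours

Extrusion cross-section: 0.25 × 0.43 → 0.1075 mm².
Total extruded path = 419000/0.1075 = 3897674.4 mm.
Extrusion time = 3897674.4 / 124, so 31432.9 s.
Layer count = ceil(86.1 / 0.25) = 345.
Layer-change overhead: 345 × 2.5 → 862.5 s.
Total = 31432.9 + 862.5 = 32295.4 s = 8.97 hours.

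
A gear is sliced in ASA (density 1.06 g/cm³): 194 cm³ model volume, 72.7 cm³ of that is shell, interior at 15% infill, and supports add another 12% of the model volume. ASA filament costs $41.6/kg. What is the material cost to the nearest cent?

$5.03

Infill region = 194 − 72.7, so 121.3 cm³.
Infill volume: 0.15 × 121.3 → 18.195 cm³.
Support: 0.12 × 194 → 23.28 cm³.
Total extruded = 72.7 + 18.195 + 23.28, so 114.175 cm³.
Mass = 114.175 × 1.06 = 121.0255 g.
Cost = 121.0255 g / 1000 × $41.6/kg = $5.03.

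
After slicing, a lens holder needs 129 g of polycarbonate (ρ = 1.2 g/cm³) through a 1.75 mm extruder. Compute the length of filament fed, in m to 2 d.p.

Volume = 129 g / 1.2 g·cm⁻³ = 107.5 cm³ = 107500 mm³.
A = π r² = π × 0.875² = 2.4053 mm².
L = V/A = 107500/2.4053 = 44692.97 mm → 44.69 m.

44.69 m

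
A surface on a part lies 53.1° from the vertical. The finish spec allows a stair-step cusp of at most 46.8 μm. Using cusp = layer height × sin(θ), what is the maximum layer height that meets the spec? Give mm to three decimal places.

t = h_c / sin θ = 0.0468 / 0.7997 = 0.059 mm.

0.059 mm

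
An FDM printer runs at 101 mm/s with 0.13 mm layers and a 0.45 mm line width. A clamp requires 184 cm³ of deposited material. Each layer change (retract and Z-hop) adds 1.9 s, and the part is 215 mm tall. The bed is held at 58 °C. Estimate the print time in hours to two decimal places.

9.52 hours

Bead cross-section = 0.13 × 0.45 = 0.0585 mm².
Path length: 184000 mm³ / 0.0585 mm² → 3145299.1 mm.
Extrusion time = 3145299.1 / 101 = 31141.6 s.
Layers = ⌈215/0.13⌉ = 1654.
Layer-change overhead = 1654 × 1.9, so 3142.6 s.
Altogether 31141.6 + 3142.6 = 34284.2 s, i.e. 9.52 hours.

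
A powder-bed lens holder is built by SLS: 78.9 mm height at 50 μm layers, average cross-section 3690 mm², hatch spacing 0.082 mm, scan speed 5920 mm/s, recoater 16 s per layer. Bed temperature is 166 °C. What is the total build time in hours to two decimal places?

10.35 hours

Number of layers: 78.9 / 0.05 → 1578 (rounded up).
Scan path per layer = 3690 / 0.082 = 45000 mm.
Scan time per layer = 45000 / 5920 = 7.6014 s.
Layer cycle = 7.6014 + 16 = 23.6014 s.
Total: 1578 × 23.6014 s = 37243.0092 s → 10.35 hours.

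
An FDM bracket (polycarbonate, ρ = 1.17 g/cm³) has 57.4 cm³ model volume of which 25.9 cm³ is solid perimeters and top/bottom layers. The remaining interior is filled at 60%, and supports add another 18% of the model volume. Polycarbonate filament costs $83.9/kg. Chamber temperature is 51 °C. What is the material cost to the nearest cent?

$5.41

Infill region: 57.4 − 25.9 → 31.5 cm³.
Infill deposited = 0.60 × 31.5, so 18.9 cm³.
Support = 0.18 × 57.4, so 10.332 cm³.
Deposited volume = 25.9 + 18.9 + 10.332 = 55.132 cm³.
Mass = 55.132 × 1.17 = 64.50444 g.
At $83.9/kg: 64.50444/1000 × 83.9 = $5.41.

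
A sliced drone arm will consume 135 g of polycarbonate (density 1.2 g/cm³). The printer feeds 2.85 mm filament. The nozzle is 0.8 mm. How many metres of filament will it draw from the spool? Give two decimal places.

17.63 m

Extruded volume: 135/1.2 = 112.5 cm³ (112500 mm³).
A = π r² = π × 1.425² = 6.3794 mm².
L = V/A = 112500/6.3794 = 17634.89 mm → 17.63 m.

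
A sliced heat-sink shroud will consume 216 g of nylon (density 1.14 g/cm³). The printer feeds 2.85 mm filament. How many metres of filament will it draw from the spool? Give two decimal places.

Volume = 216 g / 1.14 g·cm⁻³ = 189.4737 cm³ = 189473.7 mm³.
Filament cross-section = π × (2.85/2)² = 6.3794 mm².
L = V/A = 189473.7/6.3794 = 29700.87 mm → 29.70 m.

29.70 m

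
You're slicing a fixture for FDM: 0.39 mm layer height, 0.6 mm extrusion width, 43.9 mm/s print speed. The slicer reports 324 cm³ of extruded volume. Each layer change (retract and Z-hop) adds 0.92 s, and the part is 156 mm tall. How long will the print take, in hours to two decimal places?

Line area = 0.39 × 0.6, so 0.234 mm².
Toolpath length = 324 cm³ / 0.234 mm² = 324000 / 0.234 = 1384615.4 mm.
Time extruding = 1384615.4 / 43.9 = 31540.2 s.
Layer count = ceil(156 / 0.39) = 400.
Z-hop total = 400 × 0.92, so 368 s.
Altogether 31540.2 + 368 = 31908.2 s, i.e. 8.86 hours.

8.86 hours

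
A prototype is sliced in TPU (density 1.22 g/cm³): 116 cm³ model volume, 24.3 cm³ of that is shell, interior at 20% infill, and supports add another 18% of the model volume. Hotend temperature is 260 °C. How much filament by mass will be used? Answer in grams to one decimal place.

Interior volume = 116 − 24.3 = 91.7 cm³.
Deposited infill: 0.20 × 91.7 → 18.34 cm³.
Support = 0.18 × 116, so 20.88 cm³.
Total printed volume = 24.3 + 18.34 + 20.88, so 63.52 cm³.
Mass = 63.52 × 1.22, so 77.4944 g.

77.5 g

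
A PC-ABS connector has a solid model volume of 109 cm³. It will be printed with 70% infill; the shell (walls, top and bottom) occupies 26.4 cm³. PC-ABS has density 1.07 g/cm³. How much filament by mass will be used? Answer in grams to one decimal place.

90.1 g

Interior volume = 109 − 26.4, so 82.6 cm³.
Deposited infill = 0.70 × 82.6, so 57.82 cm³.
Total extruded = 26.4 + 57.82, so 84.22 cm³.
Mass = 84.22 × 1.07, so 90.1154 g.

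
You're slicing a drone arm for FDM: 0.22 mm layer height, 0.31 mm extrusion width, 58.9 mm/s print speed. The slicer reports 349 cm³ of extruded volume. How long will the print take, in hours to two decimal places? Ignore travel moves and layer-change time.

24.13 hours

Extrusion cross-section = 0.22 × 0.31, so 0.0682 mm².
Toolpath length = 349 cm³ / 0.0682 mm² = 349000 / 0.0682 = 5117302.1 mm.
Print-move time = 5117302.1 / 58.9 = 86881.2 s.
Converting: 86881.2 s = 24.13 hours.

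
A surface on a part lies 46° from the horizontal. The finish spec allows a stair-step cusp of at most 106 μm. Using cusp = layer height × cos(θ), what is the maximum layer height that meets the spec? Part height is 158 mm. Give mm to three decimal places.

0.153 mm

t = h_c / cos θ = 0.106 / 0.6947 = 0.153 mm.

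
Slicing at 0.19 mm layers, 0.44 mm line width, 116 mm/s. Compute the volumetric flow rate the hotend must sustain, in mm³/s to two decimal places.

9.70

Extrusion cross-section: 0.19 × 0.44 → 0.0836 mm².
Q = v·A = 116 × 0.0836 = 9.70 mm³/s.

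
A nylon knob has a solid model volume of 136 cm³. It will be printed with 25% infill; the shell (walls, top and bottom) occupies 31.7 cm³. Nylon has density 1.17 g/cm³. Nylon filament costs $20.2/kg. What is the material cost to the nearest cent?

$1.37

Interior volume = 136 − 31.7, so 104.3 cm³.
Deposited infill = 0.25 × 104.3, so 26.075 cm³.
Deposited volume = 31.7 + 26.075, so 57.775 cm³.
Mass = 57.775 × 1.17, so 67.59675 g.
Cost = 67.59675 g / 1000 × $20.2/kg = $1.37.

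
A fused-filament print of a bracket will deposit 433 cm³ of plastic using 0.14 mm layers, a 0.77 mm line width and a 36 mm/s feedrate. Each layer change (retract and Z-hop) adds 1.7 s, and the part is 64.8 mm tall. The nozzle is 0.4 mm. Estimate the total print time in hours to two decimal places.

Bead cross-section = 0.14 × 0.77, so 0.1078 mm².
Path length: 433000 mm³ / 0.1078 mm² → 4016697.6 mm.
Time extruding = 4016697.6 / 36, so 111574.9 s.
Layer count = ceil(64.8 / 0.14) = 463.
Non-print overhead: 463 × 1.7 → 787.1 s.
Altogether 111574.9 + 787.1 = 112362 s, i.e. 31.21 hours.

31.21 hours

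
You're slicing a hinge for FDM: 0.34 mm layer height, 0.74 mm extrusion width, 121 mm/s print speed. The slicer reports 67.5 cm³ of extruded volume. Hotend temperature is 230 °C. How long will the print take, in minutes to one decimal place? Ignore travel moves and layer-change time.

37.0 minutes

Line area = 0.34 × 0.74 = 0.2516 mm².
Total extruded path = 67500/0.2516 = 268283 mm.
Print-move time: 268283 / 121 → 2217.2 s.
2217.2 s = 37.0 minutes.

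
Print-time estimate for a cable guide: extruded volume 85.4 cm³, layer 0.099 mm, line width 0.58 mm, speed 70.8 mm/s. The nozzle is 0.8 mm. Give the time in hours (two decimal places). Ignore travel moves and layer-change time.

Extrusion cross-section = 0.099 × 0.58, so 0.05742 mm².
Toolpath length = 85.4 cm³ / 0.05742 mm² = 85400 / 0.05742 = 1487286.7 mm.
Print-move time = 1487286.7 / 70.8 = 21006.9 s.
In the requested units: 21006.9 s = 5.84 hours.

5.84 hours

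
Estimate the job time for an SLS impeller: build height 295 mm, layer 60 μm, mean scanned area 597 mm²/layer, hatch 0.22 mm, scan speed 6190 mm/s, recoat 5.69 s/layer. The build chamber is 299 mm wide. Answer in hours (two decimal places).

Number of layers: 295 / 0.06 → 4917 (rounded up).
Hatch length per layer = 597 / 0.22, so 2713.6 mm.
Scan time per layer = 2713.6 / 6190, so 0.4384 s.
Per-layer time = 0.4384 + 5.69, so 6.1284 s.
Total: 4917 × 6.1284 s = 30133.3428 s → 8.37 hours.

8.37 hours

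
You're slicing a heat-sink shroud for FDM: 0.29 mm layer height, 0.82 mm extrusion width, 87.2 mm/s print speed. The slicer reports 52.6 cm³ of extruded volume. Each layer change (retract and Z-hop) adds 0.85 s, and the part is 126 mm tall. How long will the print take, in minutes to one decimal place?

48.4 minutes

Extrusion cross-section: 0.29 × 0.82 → 0.2378 mm².
Toolpath length = 52.6 cm³ / 0.2378 mm² = 52600 / 0.2378 = 221194.3 mm.
Time extruding = 221194.3 / 87.2, so 2536.6 s.
Layer count = ceil(126 / 0.29) = 435.
Layer-change overhead = 435 × 0.85 = 369.75 s.
Total = 2536.6 + 369.75 = 2906.35 s = 48.4 minutes.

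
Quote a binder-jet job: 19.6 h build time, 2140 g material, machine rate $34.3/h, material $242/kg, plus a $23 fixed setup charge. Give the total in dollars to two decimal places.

$1213.16

Time charge: 34.3 × 19.6 → $672.28.
Material cost = 242 × 2140/1000 = $517.88.
Total = 672.28 + 517.88 + 23 = $1213.16.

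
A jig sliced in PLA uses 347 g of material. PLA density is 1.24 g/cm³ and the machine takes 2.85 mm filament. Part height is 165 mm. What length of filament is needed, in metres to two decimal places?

43.87 m

Volume = 347 g / 1.24 g·cm⁻³ = 279.8387 cm³ = 279838.7 mm³.
Filament cross-section = π × (2.85/2)² = 6.3794 mm².
Length = 279838.7 / 6.3794 = 43865.99 mm = 43.87 m.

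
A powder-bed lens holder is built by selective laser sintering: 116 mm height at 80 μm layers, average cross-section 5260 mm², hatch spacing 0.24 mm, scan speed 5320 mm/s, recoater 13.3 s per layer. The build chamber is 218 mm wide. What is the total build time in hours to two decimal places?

Layer count = ceil(116 / 0.08) = 1450.
Per-layer scan distance = 5260 / 0.24 = 21916.7 mm.
Per-layer scan time = 21916.7 / 5320, so 4.1197 s.
Time per layer = 4.1197 + 13.3 = 17.4197 s.
Build time = 1450 × 17.4197 = 25258.565 s = 7.02 hours.

7.02 hours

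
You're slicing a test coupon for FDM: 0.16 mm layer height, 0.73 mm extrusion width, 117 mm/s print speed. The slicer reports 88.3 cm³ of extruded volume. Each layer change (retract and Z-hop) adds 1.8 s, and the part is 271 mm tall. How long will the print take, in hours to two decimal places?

Extrusion cross-section = 0.16 × 0.73 = 0.1168 mm².
Path length: 88300 mm³ / 0.1168 mm² → 755993.2 mm.
Extrusion time = 755993.2 / 117 = 6461.5 s.
Number of layers: 271 / 0.16 → 1694 (rounded up).
Z-hop total = 1694 × 1.8, so 3049.2 s.
Total = 6461.5 + 3049.2 = 9510.7 s = 2.64 hours.

2.64 hours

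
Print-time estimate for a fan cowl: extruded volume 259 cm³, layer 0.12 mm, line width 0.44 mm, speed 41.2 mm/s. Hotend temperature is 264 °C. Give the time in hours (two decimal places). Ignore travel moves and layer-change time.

33.07 hours

Extrusion cross-section = 0.12 × 0.44, so 0.0528 mm².
Path length: 259000 mm³ / 0.0528 mm² → 4905303 mm.
Time extruding = 4905303 / 41.2 = 119060.8 s.
119060.8 s = 33.07 hours.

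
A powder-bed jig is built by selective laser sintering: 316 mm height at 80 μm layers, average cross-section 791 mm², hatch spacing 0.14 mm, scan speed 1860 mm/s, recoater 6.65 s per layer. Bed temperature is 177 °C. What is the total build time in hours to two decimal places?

Number of layers: 316 / 0.08 → 3950 (rounded up).
Scan path per layer = 791 / 0.14 = 5650 mm.
Per-layer scan time = 5650 / 1860, so 3.0376 s.
Layer cycle: 3.0376 + 6.65 → 9.6876 s.
Build time = 3950 × 9.6876 = 38266.02 s = 10.63 hours.

10.63 hours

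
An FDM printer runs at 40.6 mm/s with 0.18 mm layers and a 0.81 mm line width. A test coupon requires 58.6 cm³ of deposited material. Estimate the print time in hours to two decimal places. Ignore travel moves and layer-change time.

2.75 hours

Bead cross-section: 0.18 × 0.81 → 0.1458 mm².
Path length: 58600 mm³ / 0.1458 mm² → 401920.4 mm.
Extrusion time = 401920.4 / 40.6, so 9899.5 s.
That's 9899.5 s → 2.75 hours.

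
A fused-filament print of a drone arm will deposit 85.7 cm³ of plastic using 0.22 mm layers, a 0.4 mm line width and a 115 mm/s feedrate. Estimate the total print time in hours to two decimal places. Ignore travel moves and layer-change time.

2.35 hours

Extrusion cross-section = 0.22 × 0.4 = 0.088 mm².
Toolpath length = 85.7 cm³ / 0.088 mm² = 85700 / 0.088 = 973863.6 mm.
Extrusion time = 973863.6 / 115 = 8468.4 s.
That's 8468.4 s → 2.35 hours.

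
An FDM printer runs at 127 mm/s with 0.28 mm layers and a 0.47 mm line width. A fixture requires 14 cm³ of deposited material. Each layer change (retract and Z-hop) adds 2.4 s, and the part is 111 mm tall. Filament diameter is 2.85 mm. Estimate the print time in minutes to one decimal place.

29.8 minutes

Bead cross-section = 0.28 × 0.47 = 0.1316 mm².
Toolpath length = 14 cm³ / 0.1316 mm² = 14000 / 0.1316 = 106383 mm.
Extrusion time = 106383 / 127 = 837.7 s.
Layers = ⌈111/0.28⌉ = 397.
Z-hop total = 397 × 2.4, so 952.8 s.
Total = 837.7 + 952.8 = 1790.5 s = 29.8 minutes.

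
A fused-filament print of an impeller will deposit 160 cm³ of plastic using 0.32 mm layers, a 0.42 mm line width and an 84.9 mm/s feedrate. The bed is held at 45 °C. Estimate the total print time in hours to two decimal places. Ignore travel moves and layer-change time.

Bead cross-section = 0.32 × 0.42, so 0.1344 mm².
Path length: 160000 mm³ / 0.1344 mm² → 1190476.2 mm.
Print-move time = 1190476.2 / 84.9, so 14022.1 s.
14022.1 s = 3.90 hours.

3.90 hours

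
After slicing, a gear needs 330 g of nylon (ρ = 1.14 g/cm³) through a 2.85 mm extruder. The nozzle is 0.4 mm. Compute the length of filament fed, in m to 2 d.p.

Extruded volume: 330/1.14 = 289.4737 cm³ (289473.7 mm³).
Cross-section of 2.85 mm filament: π·(2.85/2)² = 6.3794 mm².
Length = 289473.7 / 6.3794 = 45376.32 mm = 45.38 m.

45.38 m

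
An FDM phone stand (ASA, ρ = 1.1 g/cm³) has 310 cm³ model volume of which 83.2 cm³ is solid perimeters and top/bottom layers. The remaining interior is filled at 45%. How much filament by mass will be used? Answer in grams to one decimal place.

203.8 g

Infill region = 310 − 83.2 = 226.8 cm³.
Deposited infill: 0.45 × 226.8 → 102.06 cm³.
Total printed volume = 83.2 + 102.06, so 185.26 cm³.
Mass = 185.26 × 1.1 = 203.786 g.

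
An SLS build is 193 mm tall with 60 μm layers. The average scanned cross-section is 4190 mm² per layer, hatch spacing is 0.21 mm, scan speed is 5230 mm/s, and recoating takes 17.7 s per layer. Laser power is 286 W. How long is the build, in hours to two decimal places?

19.23 hours

Layer count = ceil(193 / 0.06) = 3217.
Scan path per layer: 4190 / 0.21 → 19952.4 mm.
Per-layer scan time = 19952.4 / 5230 = 3.815 s.
Time per layer: 3.815 + 17.7 → 21.515 s.
Total: 3217 × 21.515 s = 69213.755 s → 19.23 hours.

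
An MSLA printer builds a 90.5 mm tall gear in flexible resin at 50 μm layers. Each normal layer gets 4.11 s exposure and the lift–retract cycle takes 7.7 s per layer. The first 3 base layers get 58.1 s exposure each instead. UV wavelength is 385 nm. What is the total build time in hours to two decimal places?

Layers = ⌈90.5/0.05⌉ = 1810.
Base layers = 3 × (58.1 + 7.7) = 197.4 s.
Normal layers: 1807 × (4.11 + 7.7) → 21340.67 s.
Sum: 197.4 + 21340.67 = 21538.07 s → 5.98 hours.

5.98 hours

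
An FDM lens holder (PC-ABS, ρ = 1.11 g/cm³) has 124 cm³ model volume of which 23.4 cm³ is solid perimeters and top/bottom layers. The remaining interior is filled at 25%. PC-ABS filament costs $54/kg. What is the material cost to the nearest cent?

$2.91

Interior volume: 124 − 23.4 → 100.6 cm³.
Infill volume: 0.25 × 100.6 → 25.15 cm³.
Deposited volume: 23.4 + 25.15 → 48.55 cm³.
Mass = 48.55 × 1.11, so 53.8905 g.
At $54/kg: 53.8905/1000 × 54 = $2.91.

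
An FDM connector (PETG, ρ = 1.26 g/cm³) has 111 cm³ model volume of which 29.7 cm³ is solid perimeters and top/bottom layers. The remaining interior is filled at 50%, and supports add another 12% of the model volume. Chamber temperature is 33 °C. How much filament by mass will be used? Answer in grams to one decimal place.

105.4 g

Volume inside the shell: 111 − 29.7 → 81.3 cm³.
Deposited infill = 0.50 × 81.3 = 40.65 cm³.
Support: 0.12 × 111 → 13.32 cm³.
Total extruded: 29.7 + 40.65 + 13.32 → 83.67 cm³.
Mass: 83.67 × 1.26 → 105.4242 g.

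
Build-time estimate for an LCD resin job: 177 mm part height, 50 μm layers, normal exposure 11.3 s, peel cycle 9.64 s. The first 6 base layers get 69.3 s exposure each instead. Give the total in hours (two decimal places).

Number of layers: 177 / 0.05 → 3540 (rounded up).
Burn-in layers = 6 × (69.3 + 9.64), so 473.64 s.
Remaining layers = 3534 × (11.3 + 9.64), so 74001.96 s.
Total = 473.64 + 74001.96 = 74475.6 s = 20.69 hours.

20.69 hours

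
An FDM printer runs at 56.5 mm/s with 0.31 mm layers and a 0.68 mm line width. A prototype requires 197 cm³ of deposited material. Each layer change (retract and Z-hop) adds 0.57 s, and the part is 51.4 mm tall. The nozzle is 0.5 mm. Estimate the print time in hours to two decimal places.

Extrusion cross-section = 0.31 × 0.68 = 0.2108 mm².
Total extruded path = 197000/0.2108 = 934535.1 mm.
Print-move time: 934535.1 / 56.5 → 16540.4 s.
Number of layers: 51.4 / 0.31 → 166 (rounded up).
Non-print overhead = 166 × 0.57, so 94.62 s.
Total = 16540.4 + 94.62 = 16635.02 s = 4.62 hours.

4.62 hours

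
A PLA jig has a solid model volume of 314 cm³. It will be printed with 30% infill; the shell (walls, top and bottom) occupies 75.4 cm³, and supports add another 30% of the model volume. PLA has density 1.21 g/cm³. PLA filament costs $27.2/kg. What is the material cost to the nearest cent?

$7.94

Interior volume = 314 − 75.4 = 238.6 cm³.
Deposited infill = 0.30 × 238.6, so 71.58 cm³.
Support = 0.30 × 314 = 94.2 cm³.
Deposited volume: 75.4 + 71.58 + 94.2 → 241.18 cm³.
Mass = 241.18 × 1.21 = 291.8278 g.
At $27.2/kg: 291.8278/1000 × 27.2 = $7.94.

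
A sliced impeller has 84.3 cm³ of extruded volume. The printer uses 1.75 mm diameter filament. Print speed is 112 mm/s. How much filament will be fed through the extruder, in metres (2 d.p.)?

Cross-section of 1.75 mm filament: π·(1.75/2)² = 2.4053 mm².
L = 84300 mm³ / 2.4053 mm² = 35047.6 mm, i.e. 35.05 m.

35.05 m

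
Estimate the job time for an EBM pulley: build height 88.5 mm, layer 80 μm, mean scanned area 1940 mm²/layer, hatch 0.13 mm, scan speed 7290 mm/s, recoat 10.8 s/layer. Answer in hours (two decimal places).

3.95 hours

Layers = ⌈88.5/0.08⌉ = 1107.
Scan path per layer = 1940 / 0.13, so 14923.1 mm.
Scan time per layer: 14923.1 / 7290 → 2.0471 s.
Per-layer time = 2.0471 + 10.8 = 12.8471 s.
Build time = 1107 × 12.8471 = 14221.7397 s = 3.95 hours.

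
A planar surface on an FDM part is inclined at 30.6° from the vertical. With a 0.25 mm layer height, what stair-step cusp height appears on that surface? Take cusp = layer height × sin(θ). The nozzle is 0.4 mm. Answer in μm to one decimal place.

sin(30.6°) = 0.5090, so cusp = 0.25 × 0.5090 = 0.12725 mm → 127.3 μm.

127.3 μm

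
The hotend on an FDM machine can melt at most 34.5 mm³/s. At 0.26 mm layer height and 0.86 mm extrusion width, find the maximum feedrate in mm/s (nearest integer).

154 mm/s

Extrusion cross-section = 0.26 × 0.86 = 0.2236 mm².
Max speed = 34.5 / 0.2236 = 154.29 ≈ 154 mm/s.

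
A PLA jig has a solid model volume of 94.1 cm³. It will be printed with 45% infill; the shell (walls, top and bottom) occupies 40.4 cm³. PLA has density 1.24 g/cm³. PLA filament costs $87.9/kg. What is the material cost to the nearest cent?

$7.04

Volume inside the shell = 94.1 − 40.4 = 53.7 cm³.
Infill volume = 0.45 × 53.7 = 24.165 cm³.
Total printed volume: 40.4 + 24.165 → 64.565 cm³.
Mass = 64.565 × 1.24 = 80.0606 g.
Cost = 80.0606 g / 1000 × $87.9/kg = $7.04.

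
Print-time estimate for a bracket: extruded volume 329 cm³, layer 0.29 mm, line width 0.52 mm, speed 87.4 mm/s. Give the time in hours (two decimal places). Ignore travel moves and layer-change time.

Bead cross-section = 0.29 × 0.52, so 0.1508 mm².
Path length: 329000 mm³ / 0.1508 mm² → 2181697.6 mm.
Extrusion time = 2181697.6 / 87.4 = 24962.2 s.
24962.2 s = 6.93 hours.

6.93 hours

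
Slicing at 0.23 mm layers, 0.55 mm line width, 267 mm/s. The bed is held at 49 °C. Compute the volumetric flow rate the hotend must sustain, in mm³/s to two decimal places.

Extrusion cross-section = 0.23 × 0.55 = 0.1265 mm².
Volumetric flow = 267 × 0.1265 = 33.78 mm³/s.

33.78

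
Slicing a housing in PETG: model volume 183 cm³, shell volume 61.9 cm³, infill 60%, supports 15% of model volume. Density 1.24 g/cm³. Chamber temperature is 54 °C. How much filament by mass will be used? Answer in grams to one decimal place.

200.9 g

Infill region = 183 − 61.9, so 121.1 cm³.
Deposited infill = 0.60 × 121.1 = 72.66 cm³.
Support = 0.15 × 183 = 27.45 cm³.
Total printed volume = 61.9 + 72.66 + 27.45, so 162.01 cm³.
Mass: 162.01 × 1.24 → 200.8924 g.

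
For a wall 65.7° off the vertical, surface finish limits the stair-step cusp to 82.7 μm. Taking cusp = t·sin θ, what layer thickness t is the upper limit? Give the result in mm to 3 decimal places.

0.091 mm

Layer height = cusp / sin(65.7°) = 0.0827 / 0.9114 = 0.091 mm.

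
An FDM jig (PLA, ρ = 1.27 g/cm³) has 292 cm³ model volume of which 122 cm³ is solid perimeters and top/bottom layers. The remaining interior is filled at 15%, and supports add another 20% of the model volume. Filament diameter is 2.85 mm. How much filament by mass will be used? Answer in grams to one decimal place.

261.5 g

Infill region: 292 − 122 → 170 cm³.
Infill volume = 0.15 × 170 = 25.5 cm³.
Support = 0.20 × 292 = 58.4 cm³.
Total printed volume = 122 + 25.5 + 58.4 = 205.9 cm³.
Mass = 205.9 × 1.27 = 261.493 g.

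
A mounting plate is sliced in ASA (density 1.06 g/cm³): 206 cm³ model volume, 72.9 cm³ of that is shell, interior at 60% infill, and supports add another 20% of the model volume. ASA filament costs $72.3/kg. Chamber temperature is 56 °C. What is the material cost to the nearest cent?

$14.86

Infill region: 206 − 72.9 → 133.1 cm³.
Deposited infill = 0.60 × 133.1, so 79.86 cm³.
Support: 0.20 × 206 → 41.2 cm³.
Deposited volume: 72.9 + 79.86 + 41.2 → 193.96 cm³.
Mass = 193.96 × 1.06 = 205.5976 g.
Cost = 205.5976 g / 1000 × $72.3/kg = $14.86.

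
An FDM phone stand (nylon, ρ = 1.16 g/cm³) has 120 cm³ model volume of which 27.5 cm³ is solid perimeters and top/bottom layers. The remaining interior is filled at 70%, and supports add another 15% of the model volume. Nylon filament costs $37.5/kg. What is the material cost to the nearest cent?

$4.80

Volume inside the shell = 120 − 27.5 = 92.5 cm³.
Deposited infill = 0.70 × 92.5, so 64.75 cm³.
Support = 0.15 × 120, so 18 cm³.
Deposited volume: 27.5 + 64.75 + 18 → 110.25 cm³.
Mass = 110.25 × 1.16, so 127.89 g.
Cost = 127.89 g / 1000 × $37.5/kg = $4.80.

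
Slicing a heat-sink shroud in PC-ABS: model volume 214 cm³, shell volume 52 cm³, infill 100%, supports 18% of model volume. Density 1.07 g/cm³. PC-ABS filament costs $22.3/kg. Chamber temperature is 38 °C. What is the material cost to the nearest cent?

$6.03

Infill region = 214 − 52, so 162 cm³.
Infill volume = 1.00 × 162, so 162 cm³.
Support = 0.18 × 214 = 38.52 cm³.
Deposited volume: 52 + 162 + 38.52 → 252.52 cm³.
Mass = 252.52 × 1.07, so 270.1964 g.
At $22.3/kg: 270.1964/1000 × 22.3 = $6.03.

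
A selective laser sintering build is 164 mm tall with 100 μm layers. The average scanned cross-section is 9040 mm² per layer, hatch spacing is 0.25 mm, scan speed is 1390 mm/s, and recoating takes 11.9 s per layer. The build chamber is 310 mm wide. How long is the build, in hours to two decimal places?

17.27 hours

Layers = ⌈164/0.1⌉ = 1640.
Per-layer scan distance = 9040 / 0.25, so 36160 mm.
Laser time per layer = 36160 / 1390, so 26.0144 s.
Per-layer time: 26.0144 + 11.9 → 37.9144 s.
1640 layers × 37.9144 s/layer = 62179.616 s, i.e. 17.27 hours.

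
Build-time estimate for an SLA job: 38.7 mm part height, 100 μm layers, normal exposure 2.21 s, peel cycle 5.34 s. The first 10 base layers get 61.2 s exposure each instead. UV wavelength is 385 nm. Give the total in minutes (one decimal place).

58.5 minutes

Layers = ⌈38.7/0.1⌉ = 387.
Burn-in layers = 10 × (61.2 + 5.34), so 665.4 s.
Remaining layers = 377 × (2.21 + 5.34) = 2846.35 s.
Sum: 665.4 + 2846.35 = 3511.75 s → 58.5 minutes.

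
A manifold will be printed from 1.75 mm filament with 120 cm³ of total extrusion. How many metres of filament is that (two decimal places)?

49.89 m

Cross-section of 1.75 mm filament: π·(1.75/2)² = 2.4053 mm².
L = 120000 mm³ / 2.4053 mm² = 49889.83 mm, i.e. 49.89 m.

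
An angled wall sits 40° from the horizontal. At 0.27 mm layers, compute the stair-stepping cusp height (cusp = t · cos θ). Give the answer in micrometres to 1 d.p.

cos(40°) = 0.7660, so cusp = 0.27 × 0.7660 = 0.20682 mm → 206.8 μm.

206.8 μm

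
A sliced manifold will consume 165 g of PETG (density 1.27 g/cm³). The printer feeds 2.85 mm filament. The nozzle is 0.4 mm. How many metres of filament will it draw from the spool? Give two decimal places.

Extruded volume: 165/1.27 = 129.9213 cm³ (129921.3 mm³).
Cross-section of 2.85 mm filament: π·(2.85/2)² = 6.3794 mm².
L = V/A = 129921.3/6.3794 = 20365.76 mm → 20.37 m.

20.37 m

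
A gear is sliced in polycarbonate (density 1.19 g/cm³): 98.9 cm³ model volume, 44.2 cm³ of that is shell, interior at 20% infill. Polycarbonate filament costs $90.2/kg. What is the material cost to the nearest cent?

$5.92

Interior volume = 98.9 − 44.2, so 54.7 cm³.
Deposited infill = 0.20 × 54.7 = 10.94 cm³.
Deposited volume: 44.2 + 10.94 → 55.14 cm³.
Mass = 55.14 × 1.19, so 65.6166 g.
At $90.2/kg: 65.6166/1000 × 90.2 = $5.92.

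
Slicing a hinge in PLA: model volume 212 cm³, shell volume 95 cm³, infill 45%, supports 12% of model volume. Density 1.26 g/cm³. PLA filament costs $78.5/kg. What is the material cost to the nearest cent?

Interior volume: 212 − 95 → 117 cm³.
Infill volume: 0.45 × 117 → 52.65 cm³.
Support = 0.12 × 212 = 25.44 cm³.
Deposited volume: 95 + 52.65 + 25.44 → 173.09 cm³.
Mass: 173.09 × 1.26 → 218.0934 g.
Cost = 218.0934 g / 1000 × $78.5/kg = $17.12.

$17.12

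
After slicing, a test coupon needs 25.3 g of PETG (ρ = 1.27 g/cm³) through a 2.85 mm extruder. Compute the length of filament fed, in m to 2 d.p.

Volume = 25.3 g / 1.27 g·cm⁻³ = 19.9213 cm³ = 19921.3 mm³.
Cross-section of 2.85 mm filament: π·(2.85/2)² = 6.3794 mm².
Length = 19921.3 / 6.3794 = 3122.75 mm = 3.12 m.

3.12 m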